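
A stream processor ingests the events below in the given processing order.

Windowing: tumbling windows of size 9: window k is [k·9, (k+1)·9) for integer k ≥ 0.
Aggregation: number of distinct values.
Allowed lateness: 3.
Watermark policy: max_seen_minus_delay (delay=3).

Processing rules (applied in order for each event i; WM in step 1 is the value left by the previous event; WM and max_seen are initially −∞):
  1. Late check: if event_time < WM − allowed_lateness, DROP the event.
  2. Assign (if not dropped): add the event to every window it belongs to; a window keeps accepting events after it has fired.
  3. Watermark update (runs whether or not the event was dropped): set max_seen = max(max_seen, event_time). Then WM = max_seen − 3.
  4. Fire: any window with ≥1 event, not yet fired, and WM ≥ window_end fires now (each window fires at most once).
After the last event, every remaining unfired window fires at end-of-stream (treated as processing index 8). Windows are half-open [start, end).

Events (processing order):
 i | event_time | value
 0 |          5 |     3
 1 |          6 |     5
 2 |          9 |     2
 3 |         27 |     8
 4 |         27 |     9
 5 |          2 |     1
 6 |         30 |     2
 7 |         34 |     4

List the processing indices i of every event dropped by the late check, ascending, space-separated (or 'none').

i=0 t=5 v=3: → [0,9); WM=2
i=1 t=6 v=5: → [0,9); WM=3
i=2 t=9 v=2: → [9,18); WM=6
i=3 t=27 v=8: → [27,36); WM=24; [0,9) fires=2 [9,18) fires=1
i=4 t=27 v=9: → [27,36); WM=24
i=5 t=2 v=1: DROP (t<24-3); WM=24
i=6 t=30 v=2: → [27,36); WM=27
i=7 t=34 v=4: → [27,36); WM=31

5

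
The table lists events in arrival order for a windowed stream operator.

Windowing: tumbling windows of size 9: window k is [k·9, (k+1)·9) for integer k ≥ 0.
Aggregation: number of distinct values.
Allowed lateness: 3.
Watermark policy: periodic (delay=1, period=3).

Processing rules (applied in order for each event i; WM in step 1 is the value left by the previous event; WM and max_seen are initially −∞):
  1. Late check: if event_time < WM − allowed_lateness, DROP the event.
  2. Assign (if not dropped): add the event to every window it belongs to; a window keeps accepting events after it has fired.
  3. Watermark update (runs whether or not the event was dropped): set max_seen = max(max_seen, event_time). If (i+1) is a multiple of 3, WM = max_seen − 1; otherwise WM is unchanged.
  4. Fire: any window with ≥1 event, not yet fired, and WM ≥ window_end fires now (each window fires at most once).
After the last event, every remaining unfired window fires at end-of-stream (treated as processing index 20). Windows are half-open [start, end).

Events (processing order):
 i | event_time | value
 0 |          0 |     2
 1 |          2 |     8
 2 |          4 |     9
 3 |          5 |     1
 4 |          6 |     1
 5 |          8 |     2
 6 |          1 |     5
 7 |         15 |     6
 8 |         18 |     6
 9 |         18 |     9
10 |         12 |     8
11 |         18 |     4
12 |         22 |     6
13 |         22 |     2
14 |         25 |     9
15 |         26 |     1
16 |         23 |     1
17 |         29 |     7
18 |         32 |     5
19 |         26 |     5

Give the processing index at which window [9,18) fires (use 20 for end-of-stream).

14

i=0 t=0 v=2: → [0,9); WM=−∞
i=1 t=2 v=8: → [0,9); WM=−∞
i=2 t=4 v=9: → [0,9); WM=3
i=3 t=5 v=1: → [0,9); WM=3
i=4 t=6 v=1: → [0,9); WM=3
i=5 t=8 v=2: → [0,9); WM=7
i=6 t=1 v=5: DROP (t<7-3); WM=7
i=7 t=15 v=6: → [9,18); WM=7
i=8 t=18 v=6: → [18,27); WM=17; [0,9) fires=4
i=9 t=18 v=9: → [18,27); WM=17
i=10 t=12 v=8: DROP (t<17-3); WM=17
i=11 t=18 v=4: → [18,27); WM=17
i=12 t=22 v=6: → [18,27); WM=17
i=13 t=22 v=2: → [18,27); WM=17
i=14 t=25 v=9: → [18,27); WM=24; [9,18) fires=1
i=15 t=26 v=1: → [18,27); WM=24
i=16 t=23 v=1: → [18,27); WM=24
i=17 t=29 v=7: → [27,36); WM=28; [18,27) fires=5
i=18 t=32 v=5: → [27,36); WM=28
i=19 t=26 v=5: → [18,27); WM=28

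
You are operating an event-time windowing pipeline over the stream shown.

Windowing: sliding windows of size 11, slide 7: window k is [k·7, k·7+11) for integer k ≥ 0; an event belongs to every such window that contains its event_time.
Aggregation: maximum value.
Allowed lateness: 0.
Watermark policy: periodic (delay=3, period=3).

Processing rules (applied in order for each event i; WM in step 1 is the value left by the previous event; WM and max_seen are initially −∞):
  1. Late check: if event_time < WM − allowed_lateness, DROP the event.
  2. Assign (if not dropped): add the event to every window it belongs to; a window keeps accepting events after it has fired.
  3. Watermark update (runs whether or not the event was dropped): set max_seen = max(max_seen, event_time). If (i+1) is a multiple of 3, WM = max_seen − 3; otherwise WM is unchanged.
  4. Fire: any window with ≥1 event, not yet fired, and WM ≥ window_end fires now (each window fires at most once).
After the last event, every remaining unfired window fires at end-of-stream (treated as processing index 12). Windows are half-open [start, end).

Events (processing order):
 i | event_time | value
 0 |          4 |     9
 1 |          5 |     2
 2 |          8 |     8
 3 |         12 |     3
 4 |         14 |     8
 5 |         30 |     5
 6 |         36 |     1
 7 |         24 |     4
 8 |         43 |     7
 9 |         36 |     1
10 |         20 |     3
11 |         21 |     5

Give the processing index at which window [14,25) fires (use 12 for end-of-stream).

5

i=0 t=4 v=9: → [0,11); WM=−∞
i=1 t=5 v=2: → [0,11); WM=−∞
i=2 t=8 v=8: → [7,18),[0,11); WM=5
i=3 t=12 v=3: → [7,18); WM=5
i=4 t=14 v=8: → [14,25),[7,18); WM=5
i=5 t=30 v=5: → [28,39),[21,32); WM=27; [0,11) fires=9 [7,18) fires=8 [14,25) fires=8
i=6 t=36 v=1: → [35,46),[28,39); WM=27
i=7 t=24 v=4: DROP (t<27-0); WM=27
i=8 t=43 v=7: → [42,53),[35,46); WM=40; [21,32) fires=5 [28,39) fires=5
i=9 t=36 v=1: DROP (t<40-0); WM=40
i=10 t=20 v=3: DROP (t<40-0); WM=40
i=11 t=21 v=5: DROP (t<40-0); WM=40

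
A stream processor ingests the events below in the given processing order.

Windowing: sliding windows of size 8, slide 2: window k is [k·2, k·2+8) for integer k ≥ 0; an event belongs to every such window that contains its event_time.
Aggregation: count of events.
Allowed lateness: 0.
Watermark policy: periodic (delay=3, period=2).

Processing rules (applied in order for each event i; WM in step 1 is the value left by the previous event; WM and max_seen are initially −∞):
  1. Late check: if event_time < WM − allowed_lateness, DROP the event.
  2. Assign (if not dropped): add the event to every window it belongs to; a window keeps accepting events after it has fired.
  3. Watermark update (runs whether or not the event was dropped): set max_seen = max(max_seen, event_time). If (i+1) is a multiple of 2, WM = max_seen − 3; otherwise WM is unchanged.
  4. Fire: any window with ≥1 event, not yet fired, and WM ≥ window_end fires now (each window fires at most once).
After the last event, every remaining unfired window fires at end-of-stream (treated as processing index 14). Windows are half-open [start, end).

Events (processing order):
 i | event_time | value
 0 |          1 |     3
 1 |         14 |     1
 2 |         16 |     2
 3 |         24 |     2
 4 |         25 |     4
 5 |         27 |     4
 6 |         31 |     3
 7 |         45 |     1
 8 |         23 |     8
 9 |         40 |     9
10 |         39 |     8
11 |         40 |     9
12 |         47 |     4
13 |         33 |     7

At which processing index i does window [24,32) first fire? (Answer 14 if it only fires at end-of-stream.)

i=0 t=1 v=3: → [0,8); WM=−∞
i=1 t=14 v=1: → [14,22),[12,20),[10,18),[8,16); WM=11; [0,8) fires=1
i=2 t=16 v=2: → [16,24),[14,22),[12,20),[10,18); WM=11
i=3 t=24 v=2: → [24,32),[22,30),[20,28),[18,26); WM=21; [8,16) fires=1 [10,18) fires=2 [12,20) fires=2
i=4 t=25 v=4: → [24,32),[22,30),[20,28),[18,26); WM=21
i=5 t=27 v=4: → [26,34),[24,32),[22,30),[20,28); WM=24; [14,22) fires=2 [16,24) fires=1
i=6 t=31 v=3: → [30,38),[28,36),[26,34),[24,32); WM=24
i=7 t=45 v=1: → [44,52),[42,50),[40,48),[38,46); WM=42; [18,26) fires=2 [20,28) fires=3 [22,30) fires=3 [24,32) fires=4 [26,34) fires=2 [28,36) fires=1 [30,38) fires=1
i=8 t=23 v=8: DROP (t<42-0); WM=42
i=9 t=40 v=9: DROP (t<42-0); WM=42
i=10 t=39 v=8: DROP (t<42-0); WM=42
i=11 t=40 v=9: DROP (t<42-0); WM=42
i=12 t=47 v=4: → [46,54),[44,52),[42,50),[40,48); WM=42
i=13 t=33 v=7: DROP (t<42-0); WM=44

7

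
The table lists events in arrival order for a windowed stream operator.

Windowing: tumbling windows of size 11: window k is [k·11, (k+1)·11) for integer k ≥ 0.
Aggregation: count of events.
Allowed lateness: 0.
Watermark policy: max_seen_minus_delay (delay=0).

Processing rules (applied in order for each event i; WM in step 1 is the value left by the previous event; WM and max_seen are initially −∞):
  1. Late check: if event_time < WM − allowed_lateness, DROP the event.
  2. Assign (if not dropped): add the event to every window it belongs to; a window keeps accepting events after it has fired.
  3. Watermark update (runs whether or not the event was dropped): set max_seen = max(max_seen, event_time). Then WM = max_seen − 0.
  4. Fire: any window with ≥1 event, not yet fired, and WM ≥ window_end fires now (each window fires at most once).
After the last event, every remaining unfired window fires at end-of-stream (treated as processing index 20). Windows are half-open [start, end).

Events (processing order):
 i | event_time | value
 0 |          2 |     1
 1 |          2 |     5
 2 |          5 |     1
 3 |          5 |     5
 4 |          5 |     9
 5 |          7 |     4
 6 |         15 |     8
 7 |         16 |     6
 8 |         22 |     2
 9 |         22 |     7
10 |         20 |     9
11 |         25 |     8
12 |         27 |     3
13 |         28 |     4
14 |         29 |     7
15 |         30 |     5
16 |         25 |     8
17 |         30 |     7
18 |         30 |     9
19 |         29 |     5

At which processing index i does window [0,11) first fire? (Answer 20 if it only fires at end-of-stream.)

i=0 t=2 v=1: → [0,11); WM=2
i=1 t=2 v=5: → [0,11); WM=2
i=2 t=5 v=1: → [0,11); WM=5
i=3 t=5 v=5: → [0,11); WM=5
i=4 t=5 v=9: → [0,11); WM=5
i=5 t=7 v=4: → [0,11); WM=7
i=6 t=15 v=8: → [11,22); WM=15; [0,11) fires=6
i=7 t=16 v=6: → [11,22); WM=16
i=8 t=22 v=2: → [22,33); WM=22; [11,22) fires=2
i=9 t=22 v=7: → [22,33); WM=22
i=10 t=20 v=9: DROP (t<22-0); WM=22
i=11 t=25 v=8: → [22,33); WM=25
i=12 t=27 v=3: → [22,33); WM=27
i=13 t=28 v=4: → [22,33); WM=28
i=14 t=29 v=7: → [22,33); WM=29
i=15 t=30 v=5: → [22,33); WM=30
i=16 t=25 v=8: DROP (t<30-0); WM=30
i=17 t=30 v=7: → [22,33); WM=30
i=18 t=30 v=9: → [22,33); WM=30
i=19 t=29 v=5: DROP (t<30-0); WM=30

6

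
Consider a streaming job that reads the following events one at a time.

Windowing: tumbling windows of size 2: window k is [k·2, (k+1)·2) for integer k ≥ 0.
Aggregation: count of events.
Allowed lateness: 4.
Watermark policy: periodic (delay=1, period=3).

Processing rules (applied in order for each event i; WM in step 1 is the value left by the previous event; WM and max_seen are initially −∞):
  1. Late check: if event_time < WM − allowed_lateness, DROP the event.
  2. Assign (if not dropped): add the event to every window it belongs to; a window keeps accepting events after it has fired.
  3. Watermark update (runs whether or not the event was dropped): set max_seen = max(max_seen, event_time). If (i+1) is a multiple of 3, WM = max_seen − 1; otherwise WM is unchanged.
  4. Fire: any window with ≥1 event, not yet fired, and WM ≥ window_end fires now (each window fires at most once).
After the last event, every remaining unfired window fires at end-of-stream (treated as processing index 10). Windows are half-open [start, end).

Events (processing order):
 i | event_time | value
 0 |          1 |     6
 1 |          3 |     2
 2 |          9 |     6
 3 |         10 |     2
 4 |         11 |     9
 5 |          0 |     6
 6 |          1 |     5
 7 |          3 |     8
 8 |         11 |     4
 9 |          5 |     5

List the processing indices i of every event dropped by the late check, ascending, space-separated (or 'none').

i=0 t=1 v=6: → [0,2); WM=−∞
i=1 t=3 v=2: → [2,4); WM=−∞
i=2 t=9 v=6: → [8,10); WM=8; [0,2) fires=1 [2,4) fires=1
i=3 t=10 v=2: → [10,12); WM=8
i=4 t=11 v=9: → [10,12); WM=8
i=5 t=0 v=6: DROP (t<8-4); WM=10; [8,10) fires=1
i=6 t=1 v=5: DROP (t<10-4); WM=10
i=7 t=3 v=8: DROP (t<10-4); WM=10
i=8 t=11 v=4: → [10,12); WM=10
i=9 t=5 v=5: DROP (t<10-4); WM=10

5 6 7 9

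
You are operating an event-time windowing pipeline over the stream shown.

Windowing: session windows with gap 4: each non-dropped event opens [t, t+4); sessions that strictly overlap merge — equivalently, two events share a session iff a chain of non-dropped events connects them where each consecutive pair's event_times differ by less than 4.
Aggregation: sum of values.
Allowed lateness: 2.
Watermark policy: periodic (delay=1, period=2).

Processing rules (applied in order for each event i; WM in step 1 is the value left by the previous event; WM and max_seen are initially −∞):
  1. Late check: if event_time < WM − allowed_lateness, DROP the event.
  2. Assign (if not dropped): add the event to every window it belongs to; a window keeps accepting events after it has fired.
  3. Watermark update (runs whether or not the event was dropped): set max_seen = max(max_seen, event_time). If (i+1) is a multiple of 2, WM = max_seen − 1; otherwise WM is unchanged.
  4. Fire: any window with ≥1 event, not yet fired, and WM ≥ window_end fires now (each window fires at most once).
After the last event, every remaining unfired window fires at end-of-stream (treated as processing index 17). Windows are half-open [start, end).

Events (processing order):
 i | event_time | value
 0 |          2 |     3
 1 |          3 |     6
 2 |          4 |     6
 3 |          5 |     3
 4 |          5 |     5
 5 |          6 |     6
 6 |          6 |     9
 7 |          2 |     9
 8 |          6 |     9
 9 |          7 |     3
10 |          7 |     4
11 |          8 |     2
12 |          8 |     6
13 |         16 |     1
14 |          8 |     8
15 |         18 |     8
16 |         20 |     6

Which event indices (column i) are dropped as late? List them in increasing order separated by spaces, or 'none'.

i=0 t=2 v=3: → [2,6); WM=−∞
i=1 t=3 v=6: → [2,7); WM=2
i=2 t=4 v=6: → [2,8); WM=2
i=3 t=5 v=3: → [2,9); WM=4
i=4 t=5 v=5: → [2,9); WM=4
i=5 t=6 v=6: → [2,10); WM=5
i=6 t=6 v=9: → [2,10); WM=5
i=7 t=2 v=9: DROP (t<5-2); WM=5
i=8 t=6 v=9: → [2,10); WM=5
i=9 t=7 v=3: → [2,11); WM=6
i=10 t=7 v=4: → [2,11); WM=6
i=11 t=8 v=2: → [2,12); WM=7
i=12 t=8 v=6: → [2,12); WM=7
i=13 t=16 v=1: → [16,20); WM=15
i=14 t=8 v=8: DROP (t<15-2); WM=15
i=15 t=18 v=8: → [16,22); WM=17
i=16 t=20 v=6: → [16,24); WM=17

7 14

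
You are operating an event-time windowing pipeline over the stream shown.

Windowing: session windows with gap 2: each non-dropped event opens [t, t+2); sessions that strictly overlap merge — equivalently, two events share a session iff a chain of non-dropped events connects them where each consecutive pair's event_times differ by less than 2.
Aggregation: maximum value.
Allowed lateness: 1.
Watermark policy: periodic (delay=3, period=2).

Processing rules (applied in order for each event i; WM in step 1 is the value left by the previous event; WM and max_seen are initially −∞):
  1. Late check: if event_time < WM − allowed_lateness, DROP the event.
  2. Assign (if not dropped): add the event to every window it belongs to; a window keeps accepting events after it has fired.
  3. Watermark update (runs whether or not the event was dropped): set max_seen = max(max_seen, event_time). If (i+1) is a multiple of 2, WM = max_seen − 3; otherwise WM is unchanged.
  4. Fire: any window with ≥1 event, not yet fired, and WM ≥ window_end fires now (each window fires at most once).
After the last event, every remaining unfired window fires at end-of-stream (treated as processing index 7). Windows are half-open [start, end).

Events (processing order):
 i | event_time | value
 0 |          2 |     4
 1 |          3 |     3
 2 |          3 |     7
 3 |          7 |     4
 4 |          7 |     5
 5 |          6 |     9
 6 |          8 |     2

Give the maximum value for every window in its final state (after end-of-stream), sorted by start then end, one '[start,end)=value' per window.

[2,5)=7 [6,10)=9

i=0 t=2 v=4: → [2,4); WM=−∞
i=1 t=3 v=3: → [2,5); WM=0
i=2 t=3 v=7: → [2,5); WM=0
i=3 t=7 v=4: → [7,9); WM=4
i=4 t=7 v=5: → [7,9); WM=4
i=5 t=6 v=9: → [6,9); WM=4
i=6 t=8 v=2: → [6,10); WM=4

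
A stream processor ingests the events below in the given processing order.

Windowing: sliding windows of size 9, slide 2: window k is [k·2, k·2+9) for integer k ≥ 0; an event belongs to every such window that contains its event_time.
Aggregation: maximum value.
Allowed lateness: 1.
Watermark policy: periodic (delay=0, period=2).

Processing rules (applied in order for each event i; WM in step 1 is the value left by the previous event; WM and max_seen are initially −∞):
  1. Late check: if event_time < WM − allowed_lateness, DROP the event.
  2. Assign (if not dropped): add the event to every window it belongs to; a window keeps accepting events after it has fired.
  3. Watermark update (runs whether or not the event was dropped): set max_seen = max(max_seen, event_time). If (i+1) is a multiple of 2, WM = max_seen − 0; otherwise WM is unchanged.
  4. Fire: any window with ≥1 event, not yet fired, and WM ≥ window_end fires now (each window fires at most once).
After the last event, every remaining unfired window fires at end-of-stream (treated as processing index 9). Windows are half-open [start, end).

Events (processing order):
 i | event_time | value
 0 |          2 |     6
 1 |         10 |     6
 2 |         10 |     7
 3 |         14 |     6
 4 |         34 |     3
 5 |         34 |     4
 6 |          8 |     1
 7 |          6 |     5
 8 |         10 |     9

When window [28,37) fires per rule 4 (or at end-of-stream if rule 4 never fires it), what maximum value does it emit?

4

i=0 t=2 v=6: → [2,11),[0,9); WM=−∞
i=1 t=10 v=6: → [10,19),[8,17),[6,15),[4,13),[2,11); WM=10; [0,9) fires=6
i=2 t=10 v=7: → [10,19),[8,17),[6,15),[4,13),[2,11); WM=10
i=3 t=14 v=6: → [14,23),[12,21),[10,19),[8,17),[6,15); WM=14; [2,11) fires=7 [4,13) fires=7
i=4 t=34 v=3: → [34,43),[32,41),[30,39),[28,37),[26,35); WM=14
i=5 t=34 v=4: → [34,43),[32,41),[30,39),[28,37),[26,35); WM=34; [6,15) fires=7 [8,17) fires=7 [10,19) fires=7 [12,21) fires=6 [14,23) fires=6
i=6 t=8 v=1: DROP (t<34-1); WM=34
i=7 t=6 v=5: DROP (t<34-1); WM=34
i=8 t=10 v=9: DROP (t<34-1); WM=34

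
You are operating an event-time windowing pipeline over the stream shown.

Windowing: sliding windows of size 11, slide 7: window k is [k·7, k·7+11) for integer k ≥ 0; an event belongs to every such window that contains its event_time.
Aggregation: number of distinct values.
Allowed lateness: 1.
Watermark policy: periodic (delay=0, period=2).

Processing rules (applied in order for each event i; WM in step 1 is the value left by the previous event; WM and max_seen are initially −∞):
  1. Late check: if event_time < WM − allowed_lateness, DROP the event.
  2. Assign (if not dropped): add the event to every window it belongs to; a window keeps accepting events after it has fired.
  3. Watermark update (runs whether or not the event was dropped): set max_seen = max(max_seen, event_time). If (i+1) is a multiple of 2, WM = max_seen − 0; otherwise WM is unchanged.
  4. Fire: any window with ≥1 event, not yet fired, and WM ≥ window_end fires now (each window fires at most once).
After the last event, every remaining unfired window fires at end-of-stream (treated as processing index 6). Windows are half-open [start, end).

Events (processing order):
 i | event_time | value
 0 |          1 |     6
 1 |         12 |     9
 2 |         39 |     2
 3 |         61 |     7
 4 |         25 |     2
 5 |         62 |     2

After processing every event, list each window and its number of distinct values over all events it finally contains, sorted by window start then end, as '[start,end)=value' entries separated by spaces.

[0,11)=1 [7,18)=1 [35,46)=1 [56,67)=2

i=0 t=1 v=6: → [0,11); WM=−∞
i=1 t=12 v=9: → [7,18); WM=12; [0,11) fires=1
i=2 t=39 v=2: → [35,46); WM=12
i=3 t=61 v=7: → [56,67); WM=61; [7,18) fires=1 [35,46) fires=1
i=4 t=25 v=2: DROP (t<61-1); WM=61
i=5 t=62 v=2: → [56,67); WM=62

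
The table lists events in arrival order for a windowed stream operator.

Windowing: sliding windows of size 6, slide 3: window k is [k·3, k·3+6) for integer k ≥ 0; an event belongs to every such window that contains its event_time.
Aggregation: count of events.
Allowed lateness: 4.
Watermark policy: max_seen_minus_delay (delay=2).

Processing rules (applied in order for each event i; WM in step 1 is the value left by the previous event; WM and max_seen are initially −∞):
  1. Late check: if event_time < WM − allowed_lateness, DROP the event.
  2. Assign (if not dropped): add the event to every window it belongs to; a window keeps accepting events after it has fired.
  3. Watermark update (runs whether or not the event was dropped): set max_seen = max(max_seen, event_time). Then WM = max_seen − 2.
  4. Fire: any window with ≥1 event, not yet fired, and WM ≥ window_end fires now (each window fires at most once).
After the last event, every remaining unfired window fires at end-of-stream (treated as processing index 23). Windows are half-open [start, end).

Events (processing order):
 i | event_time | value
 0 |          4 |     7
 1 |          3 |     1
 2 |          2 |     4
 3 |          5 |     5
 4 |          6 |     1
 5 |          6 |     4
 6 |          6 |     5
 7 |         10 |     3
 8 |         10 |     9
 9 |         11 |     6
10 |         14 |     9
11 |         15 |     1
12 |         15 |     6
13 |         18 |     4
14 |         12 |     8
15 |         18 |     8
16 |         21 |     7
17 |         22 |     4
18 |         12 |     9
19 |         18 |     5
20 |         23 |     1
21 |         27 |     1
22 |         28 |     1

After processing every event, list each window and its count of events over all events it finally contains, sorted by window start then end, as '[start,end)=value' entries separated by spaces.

[0,6)=4 [3,9)=6 [6,12)=6 [9,15)=5 [12,18)=4 [15,21)=5 [18,24)=6 [21,27)=3 [24,30)=2 [27,33)=2

i=0 t=4 v=7: → [3,9),[0,6); WM=2
i=1 t=3 v=1: → [3,9),[0,6); WM=2
i=2 t=2 v=4: → [0,6); WM=2
i=3 t=5 v=5: → [3,9),[0,6); WM=3
i=4 t=6 v=1: → [6,12),[3,9); WM=4
i=5 t=6 v=4: → [6,12),[3,9); WM=4
i=6 t=6 v=5: → [6,12),[3,9); WM=4
i=7 t=10 v=3: → [9,15),[6,12); WM=8; [0,6) fires=4
i=8 t=10 v=9: → [9,15),[6,12); WM=8
i=9 t=11 v=6: → [9,15),[6,12); WM=9; [3,9) fires=6
i=10 t=14 v=9: → [12,18),[9,15); WM=12; [6,12) fires=6
i=11 t=15 v=1: → [15,21),[12,18); WM=13
i=12 t=15 v=6: → [15,21),[12,18); WM=13
i=13 t=18 v=4: → [18,24),[15,21); WM=16; [9,15) fires=4
i=14 t=12 v=8: → [12,18),[9,15); WM=16
i=15 t=18 v=8: → [18,24),[15,21); WM=16
i=16 t=21 v=7: → [21,27),[18,24); WM=19; [12,18) fires=4
i=17 t=22 v=4: → [21,27),[18,24); WM=20
i=18 t=12 v=9: DROP (t<20-4); WM=20
i=19 t=18 v=5: → [18,24),[15,21); WM=20
i=20 t=23 v=1: → [21,27),[18,24); WM=21; [15,21) fires=5
i=21 t=27 v=1: → [27,33),[24,30); WM=25; [18,24) fires=6
i=22 t=28 v=1: → [27,33),[24,30); WM=26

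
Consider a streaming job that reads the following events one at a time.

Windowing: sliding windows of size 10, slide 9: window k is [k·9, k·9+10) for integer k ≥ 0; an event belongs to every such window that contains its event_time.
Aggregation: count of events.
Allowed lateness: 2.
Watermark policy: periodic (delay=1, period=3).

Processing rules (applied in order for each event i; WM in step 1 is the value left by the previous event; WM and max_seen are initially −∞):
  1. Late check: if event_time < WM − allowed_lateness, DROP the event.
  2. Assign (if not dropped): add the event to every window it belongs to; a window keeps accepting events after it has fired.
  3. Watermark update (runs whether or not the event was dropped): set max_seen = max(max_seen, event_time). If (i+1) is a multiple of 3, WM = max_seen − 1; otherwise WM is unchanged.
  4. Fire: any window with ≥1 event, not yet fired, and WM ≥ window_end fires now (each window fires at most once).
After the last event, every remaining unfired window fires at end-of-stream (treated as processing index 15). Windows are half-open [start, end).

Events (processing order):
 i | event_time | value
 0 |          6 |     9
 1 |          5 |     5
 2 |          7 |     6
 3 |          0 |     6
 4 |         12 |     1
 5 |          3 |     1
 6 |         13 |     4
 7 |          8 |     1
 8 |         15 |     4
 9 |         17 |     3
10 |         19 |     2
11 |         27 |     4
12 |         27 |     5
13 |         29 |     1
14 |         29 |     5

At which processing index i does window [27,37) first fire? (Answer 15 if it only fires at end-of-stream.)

15

i=0 t=6 v=9: → [0,10); WM=−∞
i=1 t=5 v=5: → [0,10); WM=−∞
i=2 t=7 v=6: → [0,10); WM=6
i=3 t=0 v=6: DROP (t<6-2); WM=6
i=4 t=12 v=1: → [9,19); WM=6
i=5 t=3 v=1: DROP (t<6-2); WM=11; [0,10) fires=3
i=6 t=13 v=4: → [9,19); WM=11
i=7 t=8 v=1: DROP (t<11-2); WM=11
i=8 t=15 v=4: → [9,19); WM=14
i=9 t=17 v=3: → [9,19); WM=14
i=10 t=19 v=2: → [18,28); WM=14
i=11 t=27 v=4: → [27,37),[18,28); WM=26; [9,19) fires=4
i=12 t=27 v=5: → [27,37),[18,28); WM=26
i=13 t=29 v=1: → [27,37); WM=26
i=14 t=29 v=5: → [27,37); WM=28; [18,28) fires=3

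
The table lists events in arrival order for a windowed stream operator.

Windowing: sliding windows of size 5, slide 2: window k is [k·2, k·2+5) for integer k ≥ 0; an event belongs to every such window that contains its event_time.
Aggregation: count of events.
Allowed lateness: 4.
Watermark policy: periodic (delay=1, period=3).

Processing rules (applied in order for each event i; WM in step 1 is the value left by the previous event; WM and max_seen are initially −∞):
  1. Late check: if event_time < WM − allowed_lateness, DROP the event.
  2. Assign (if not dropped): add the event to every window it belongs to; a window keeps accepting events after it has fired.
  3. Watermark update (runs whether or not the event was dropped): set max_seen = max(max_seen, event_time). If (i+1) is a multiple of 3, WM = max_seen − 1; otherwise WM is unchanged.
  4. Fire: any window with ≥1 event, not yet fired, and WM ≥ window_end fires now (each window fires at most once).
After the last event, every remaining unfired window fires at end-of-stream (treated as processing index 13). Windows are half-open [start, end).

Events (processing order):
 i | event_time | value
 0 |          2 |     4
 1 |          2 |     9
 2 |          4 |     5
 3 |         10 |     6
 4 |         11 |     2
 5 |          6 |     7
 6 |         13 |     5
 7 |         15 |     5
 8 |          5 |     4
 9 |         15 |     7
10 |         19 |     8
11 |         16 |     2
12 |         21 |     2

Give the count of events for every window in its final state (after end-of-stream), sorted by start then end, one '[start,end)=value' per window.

[0,5)=3 [2,7)=4 [4,9)=2 [6,11)=2 [8,13)=2 [10,15)=3 [12,17)=4 [14,19)=3 [16,21)=2 [18,23)=2 [20,25)=1

i=0 t=2 v=4: → [2,7),[0,5); WM=−∞
i=1 t=2 v=9: → [2,7),[0,5); WM=−∞
i=2 t=4 v=5: → [4,9),[2,7),[0,5); WM=3
i=3 t=10 v=6: → [10,15),[8,13),[6,11); WM=3
i=4 t=11 v=2: → [10,15),[8,13); WM=3
i=5 t=6 v=7: → [6,11),[4,9),[2,7); WM=10; [0,5) fires=3 [2,7) fires=4 [4,9) fires=2
i=6 t=13 v=5: → [12,17),[10,15); WM=10
i=7 t=15 v=5: → [14,19),[12,17); WM=10
i=8 t=5 v=4: DROP (t<10-4); WM=14; [6,11) fires=2 [8,13) fires=2
i=9 t=15 v=7: → [14,19),[12,17); WM=14
i=10 t=19 v=8: → [18,23),[16,21); WM=14
i=11 t=16 v=2: → [16,21),[14,19),[12,17); WM=18; [10,15) fires=3 [12,17) fires=4
i=12 t=21 v=2: → [20,25),[18,23); WM=18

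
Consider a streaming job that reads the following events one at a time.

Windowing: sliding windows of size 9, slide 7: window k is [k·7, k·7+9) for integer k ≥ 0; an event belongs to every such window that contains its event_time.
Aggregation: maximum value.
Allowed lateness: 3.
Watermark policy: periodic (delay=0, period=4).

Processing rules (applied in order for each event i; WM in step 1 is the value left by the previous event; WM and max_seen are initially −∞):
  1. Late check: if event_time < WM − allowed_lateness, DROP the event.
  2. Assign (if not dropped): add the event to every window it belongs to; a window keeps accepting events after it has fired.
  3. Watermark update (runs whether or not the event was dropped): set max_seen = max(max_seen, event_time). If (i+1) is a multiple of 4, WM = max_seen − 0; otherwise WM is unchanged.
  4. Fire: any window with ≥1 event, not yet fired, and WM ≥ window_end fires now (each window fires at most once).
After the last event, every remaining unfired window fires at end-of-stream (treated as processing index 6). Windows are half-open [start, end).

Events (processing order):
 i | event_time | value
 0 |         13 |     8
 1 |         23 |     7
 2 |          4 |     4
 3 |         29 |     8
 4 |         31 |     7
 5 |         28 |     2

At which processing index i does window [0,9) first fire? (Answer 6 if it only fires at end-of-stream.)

3

i=0 t=13 v=8: → [7,16); WM=−∞
i=1 t=23 v=7: → [21,30); WM=−∞
i=2 t=4 v=4: → [0,9); WM=−∞
i=3 t=29 v=8: → [28,37),[21,30); WM=29; [0,9) fires=4 [7,16) fires=8
i=4 t=31 v=7: → [28,37); WM=29
i=5 t=28 v=2: → [28,37),[21,30); WM=29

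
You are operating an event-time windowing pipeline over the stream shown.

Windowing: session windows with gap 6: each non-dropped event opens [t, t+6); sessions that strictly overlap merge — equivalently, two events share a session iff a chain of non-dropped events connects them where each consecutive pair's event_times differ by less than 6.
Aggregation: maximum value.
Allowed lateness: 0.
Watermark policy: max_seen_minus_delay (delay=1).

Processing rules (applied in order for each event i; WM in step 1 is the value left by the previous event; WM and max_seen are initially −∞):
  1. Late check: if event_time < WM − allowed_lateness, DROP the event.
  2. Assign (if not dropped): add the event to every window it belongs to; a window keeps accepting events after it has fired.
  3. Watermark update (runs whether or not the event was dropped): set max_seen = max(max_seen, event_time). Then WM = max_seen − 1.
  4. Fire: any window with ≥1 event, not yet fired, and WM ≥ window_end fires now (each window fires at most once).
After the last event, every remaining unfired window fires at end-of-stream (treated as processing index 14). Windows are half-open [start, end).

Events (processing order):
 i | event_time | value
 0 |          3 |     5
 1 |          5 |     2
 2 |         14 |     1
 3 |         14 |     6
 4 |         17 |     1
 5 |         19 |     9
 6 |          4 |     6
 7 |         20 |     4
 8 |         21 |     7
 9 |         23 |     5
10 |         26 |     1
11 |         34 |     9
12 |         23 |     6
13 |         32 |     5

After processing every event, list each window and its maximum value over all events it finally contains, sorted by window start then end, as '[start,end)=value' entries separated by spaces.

[3,11)=5 [14,32)=9 [34,40)=9

i=0 t=3 v=5: → [3,9); WM=2
i=1 t=5 v=2: → [3,11); WM=4
i=2 t=14 v=1: → [14,20); WM=13
i=3 t=14 v=6: → [14,20); WM=13
i=4 t=17 v=1: → [14,23); WM=16
i=5 t=19 v=9: → [14,25); WM=18
i=6 t=4 v=6: DROP (t<18-0); WM=18
i=7 t=20 v=4: → [14,26); WM=19
i=8 t=21 v=7: → [14,27); WM=20
i=9 t=23 v=5: → [14,29); WM=22
i=10 t=26 v=1: → [14,32); WM=25
i=11 t=34 v=9: → [34,40); WM=33
i=12 t=23 v=6: DROP (t<33-0); WM=33
i=13 t=32 v=5: DROP (t<33-0); WM=33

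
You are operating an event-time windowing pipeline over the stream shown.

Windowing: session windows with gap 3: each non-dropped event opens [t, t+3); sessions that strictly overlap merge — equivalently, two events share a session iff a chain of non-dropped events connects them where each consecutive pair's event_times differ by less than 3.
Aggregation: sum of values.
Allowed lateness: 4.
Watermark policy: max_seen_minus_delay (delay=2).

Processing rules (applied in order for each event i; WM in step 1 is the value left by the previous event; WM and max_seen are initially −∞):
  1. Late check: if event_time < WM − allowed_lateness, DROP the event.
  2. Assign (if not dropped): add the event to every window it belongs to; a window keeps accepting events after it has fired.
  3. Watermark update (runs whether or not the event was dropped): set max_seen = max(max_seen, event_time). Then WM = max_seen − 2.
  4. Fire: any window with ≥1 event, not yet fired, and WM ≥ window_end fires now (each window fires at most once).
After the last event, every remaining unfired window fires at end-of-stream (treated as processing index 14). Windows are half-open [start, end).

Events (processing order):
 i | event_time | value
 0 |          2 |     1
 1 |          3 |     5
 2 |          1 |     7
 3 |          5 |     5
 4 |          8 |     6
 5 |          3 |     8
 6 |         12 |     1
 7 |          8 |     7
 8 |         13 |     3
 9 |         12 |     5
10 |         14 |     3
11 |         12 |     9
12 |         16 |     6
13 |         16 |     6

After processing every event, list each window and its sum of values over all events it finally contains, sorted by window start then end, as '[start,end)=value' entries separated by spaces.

[1,8)=26 [8,11)=13 [12,19)=33

i=0 t=2 v=1: → [2,5); WM=0
i=1 t=3 v=5: → [2,6); WM=1
i=2 t=1 v=7: → [1,6); WM=1
i=3 t=5 v=5: → [1,8); WM=3
i=4 t=8 v=6: → [8,11); WM=6
i=5 t=3 v=8: → [1,8); WM=6
i=6 t=12 v=1: → [12,15); WM=10
i=7 t=8 v=7: → [8,11); WM=10
i=8 t=13 v=3: → [12,16); WM=11
i=9 t=12 v=5: → [12,16); WM=11
i=10 t=14 v=3: → [12,17); WM=12
i=11 t=12 v=9: → [12,17); WM=12
i=12 t=16 v=6: → [12,19); WM=14
i=13 t=16 v=6: → [12,19); WM=14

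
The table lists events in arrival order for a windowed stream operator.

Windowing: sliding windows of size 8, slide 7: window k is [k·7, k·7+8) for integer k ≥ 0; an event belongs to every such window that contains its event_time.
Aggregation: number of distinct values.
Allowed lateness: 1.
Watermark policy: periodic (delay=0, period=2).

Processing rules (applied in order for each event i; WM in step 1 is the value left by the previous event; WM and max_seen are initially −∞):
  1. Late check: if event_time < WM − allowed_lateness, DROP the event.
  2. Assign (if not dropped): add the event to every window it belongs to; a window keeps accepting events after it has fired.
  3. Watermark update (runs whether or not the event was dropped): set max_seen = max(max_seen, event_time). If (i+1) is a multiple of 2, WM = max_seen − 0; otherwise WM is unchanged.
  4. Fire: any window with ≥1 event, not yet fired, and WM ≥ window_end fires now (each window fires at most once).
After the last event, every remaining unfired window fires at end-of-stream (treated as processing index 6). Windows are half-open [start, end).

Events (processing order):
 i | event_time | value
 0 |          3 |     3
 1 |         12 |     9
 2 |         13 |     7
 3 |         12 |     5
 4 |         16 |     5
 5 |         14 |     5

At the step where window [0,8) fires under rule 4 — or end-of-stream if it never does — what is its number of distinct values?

1

i=0 t=3 v=3: → [0,8); WM=−∞
i=1 t=12 v=9: → [7,15); WM=12; [0,8) fires=1
i=2 t=13 v=7: → [7,15); WM=12
i=3 t=12 v=5: → [7,15); WM=13
i=4 t=16 v=5: → [14,22); WM=13
i=5 t=14 v=5: → [14,22),[7,15); WM=16; [7,15) fires=3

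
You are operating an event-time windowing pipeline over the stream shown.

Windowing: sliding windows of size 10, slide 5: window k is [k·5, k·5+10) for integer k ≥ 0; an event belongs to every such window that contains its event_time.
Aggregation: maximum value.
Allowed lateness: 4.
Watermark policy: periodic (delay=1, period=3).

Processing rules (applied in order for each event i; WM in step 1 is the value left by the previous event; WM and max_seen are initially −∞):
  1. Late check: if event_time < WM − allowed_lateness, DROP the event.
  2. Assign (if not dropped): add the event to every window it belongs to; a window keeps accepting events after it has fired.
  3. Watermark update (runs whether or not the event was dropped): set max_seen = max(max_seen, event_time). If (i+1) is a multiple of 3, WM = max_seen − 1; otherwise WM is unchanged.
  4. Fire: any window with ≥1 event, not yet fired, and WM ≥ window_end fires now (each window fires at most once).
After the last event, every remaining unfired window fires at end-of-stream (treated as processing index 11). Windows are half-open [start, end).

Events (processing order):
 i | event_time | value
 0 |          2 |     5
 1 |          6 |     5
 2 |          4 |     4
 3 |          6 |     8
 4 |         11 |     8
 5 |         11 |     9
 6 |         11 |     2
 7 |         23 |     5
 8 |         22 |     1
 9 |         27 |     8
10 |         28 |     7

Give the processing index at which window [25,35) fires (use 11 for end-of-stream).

i=0 t=2 v=5: → [0,10); WM=−∞
i=1 t=6 v=5: → [5,15),[0,10); WM=−∞
i=2 t=4 v=4: → [0,10); WM=5
i=3 t=6 v=8: → [5,15),[0,10); WM=5
i=4 t=11 v=8: → [10,20),[5,15); WM=5
i=5 t=11 v=9: → [10,20),[5,15); WM=10; [0,10) fires=8
i=6 t=11 v=2: → [10,20),[5,15); WM=10
i=7 t=23 v=5: → [20,30),[15,25); WM=10
i=8 t=22 v=1: → [20,30),[15,25); WM=22; [5,15) fires=9 [10,20) fires=9
i=9 t=27 v=8: → [25,35),[20,30); WM=22
i=10 t=28 v=7: → [25,35),[20,30); WM=22

11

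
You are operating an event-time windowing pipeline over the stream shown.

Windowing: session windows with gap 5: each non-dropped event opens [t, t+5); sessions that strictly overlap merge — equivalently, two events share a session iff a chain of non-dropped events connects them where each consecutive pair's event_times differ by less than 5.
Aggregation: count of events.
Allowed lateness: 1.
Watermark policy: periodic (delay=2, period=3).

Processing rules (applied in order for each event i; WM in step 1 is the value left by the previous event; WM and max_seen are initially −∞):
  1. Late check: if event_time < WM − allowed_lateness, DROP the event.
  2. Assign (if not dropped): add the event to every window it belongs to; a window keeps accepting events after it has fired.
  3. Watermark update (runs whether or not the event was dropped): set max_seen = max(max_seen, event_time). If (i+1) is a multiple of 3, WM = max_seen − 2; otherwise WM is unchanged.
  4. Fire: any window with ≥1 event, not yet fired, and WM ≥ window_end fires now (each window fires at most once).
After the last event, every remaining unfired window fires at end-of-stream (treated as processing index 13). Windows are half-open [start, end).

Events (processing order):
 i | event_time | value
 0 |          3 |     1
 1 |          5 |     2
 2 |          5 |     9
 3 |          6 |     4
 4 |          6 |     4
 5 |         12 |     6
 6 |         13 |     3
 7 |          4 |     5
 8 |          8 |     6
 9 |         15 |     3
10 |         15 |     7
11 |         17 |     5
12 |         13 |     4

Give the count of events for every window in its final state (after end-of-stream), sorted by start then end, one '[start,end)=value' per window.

i=0 t=3 v=1: → [3,8); WM=−∞
i=1 t=5 v=2: → [3,10); WM=−∞
i=2 t=5 v=9: → [3,10); WM=3
i=3 t=6 v=4: → [3,11); WM=3
i=4 t=6 v=4: → [3,11); WM=3
i=5 t=12 v=6: → [12,17); WM=10
i=6 t=13 v=3: → [12,18); WM=10
i=7 t=4 v=5: DROP (t<10-1); WM=10
i=8 t=8 v=6: DROP (t<10-1); WM=11
i=9 t=15 v=3: → [12,20); WM=11
i=10 t=15 v=7: → [12,20); WM=11
i=11 t=17 v=5: → [12,22); WM=15
i=12 t=13 v=4: DROP (t<15-1); WM=15

[3,11)=5 [12,22)=5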